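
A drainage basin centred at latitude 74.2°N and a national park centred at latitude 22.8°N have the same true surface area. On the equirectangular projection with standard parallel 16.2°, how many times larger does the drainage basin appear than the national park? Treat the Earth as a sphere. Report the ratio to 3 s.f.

The equidistant cylindrical projection with φ₀ = 16.2° has h = 1 (meridians true) and k = cos φ₀ / cos φ along parallels.
Areal scale at 74.2°: h·k = 1.000 × 3.527 = 3.527.
Areal scale at 22.8°: h·k = 1.000 × 1.042 = 1.042.
Ratio = 3.527/1.042 ≈ 3.39.

3.39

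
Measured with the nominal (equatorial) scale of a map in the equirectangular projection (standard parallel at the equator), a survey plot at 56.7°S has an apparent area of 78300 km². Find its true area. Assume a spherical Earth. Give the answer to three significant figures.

43000 km²

In the plate carrée (x = Rλ, y = Rφ), meridians are true-scale (h = 1) and parallels are stretched by k = sec φ.
Areal scale = h·k = 1 × sec φ; at 56.7°, h = 1.000, k = 1.821, so h·k = 1.821.
True area = apparent / (areal scale) = 78300 / 1.821 ≈ 43000 km².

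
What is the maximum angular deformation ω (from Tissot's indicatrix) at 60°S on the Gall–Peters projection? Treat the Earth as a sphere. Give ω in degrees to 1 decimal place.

38.9°

The Gall–Peters projection is cylindrical equal-area with φ₀ = 45°. For cylindrical equal-area with standard parallel φ₀, h = cos φ / cos φ₀ and k = cos φ₀ / cos φ, so h·k = 1.
At 60°: h = 0.7071, k = 1.414; principal scales a = 1.414, b = 0.7071.
sin(ω/2) = (a − b)/(a + b) = 0.7071/2.121 = 0.3333, so ω = 2 arcsin(0.3333) ≈ 38.9°.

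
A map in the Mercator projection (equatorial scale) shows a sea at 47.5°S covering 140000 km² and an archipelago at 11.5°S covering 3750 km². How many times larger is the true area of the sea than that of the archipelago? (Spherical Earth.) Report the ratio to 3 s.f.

Mercator's areal exaggeration is sec²φ; hence true area = (apparent area) · cos²φ.
True area of sea: 140000 × cos²(47.5°) = 140000 × 0.4564 = 63900 km².
True area of archipelago: 3750 × cos²(11.5°) = 3750 × 0.9603 = 3601 km².
Ratio = 63900 / 3601 ≈ 17.7.

17.7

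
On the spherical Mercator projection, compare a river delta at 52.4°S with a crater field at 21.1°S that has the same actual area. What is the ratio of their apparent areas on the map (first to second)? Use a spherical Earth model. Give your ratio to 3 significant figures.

2.34

On Mercator, area is exaggerated by sec²φ = 1/cos²φ.
At 52.4°: sec²(52.4°) = 1/0.6101² = 2.686.
At 21.1°: sec²(21.1°) = 1/0.9330² = 1.149.
Ratio = 2.686/1.149 = cos²(21.1°)/cos²(52.4°) ≈ 2.34.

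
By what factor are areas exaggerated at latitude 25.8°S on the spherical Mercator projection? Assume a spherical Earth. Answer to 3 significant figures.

For Mercator, h = k = sec φ (a conformal cylindrical projection has a single point scale, 1/cos φ).
Areal scale = k² = sec²φ = 1/cos²(25.8°) = 1/0.9003² = 1.234.

1.23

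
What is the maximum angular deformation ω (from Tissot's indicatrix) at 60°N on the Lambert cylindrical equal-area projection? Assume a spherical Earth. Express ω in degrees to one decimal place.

73.7°

The Lambert cylindrical equal-area projection is the cylindrical equal-area projection with its standard parallel at the equator (φ₀ = 0). For cylindrical equal-area with standard parallel φ₀, h = cos φ / cos φ₀ and k = cos φ₀ / cos φ, so h·k = 1.
At 60°: h = 0.5000, k = 2.000; principal scales a = 2.000, b = 0.5000.
sin(ω/2) = (a − b)/(a + b) = 1.500/2.500 = 0.6000, so ω = 2 arcsin(0.6000) ≈ 73.7°.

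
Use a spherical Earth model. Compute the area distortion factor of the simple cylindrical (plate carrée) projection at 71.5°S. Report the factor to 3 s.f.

3.15

Plate carrée maps x = Rλ, y = Rφ. The meridian scale is h = 1 and the parallel scale is k = 1/cos φ = sec φ.
Areal scale = h·k = 1 × sec φ; at 71.5°, h = 1.000, k = 3.152, so h·k = 3.152.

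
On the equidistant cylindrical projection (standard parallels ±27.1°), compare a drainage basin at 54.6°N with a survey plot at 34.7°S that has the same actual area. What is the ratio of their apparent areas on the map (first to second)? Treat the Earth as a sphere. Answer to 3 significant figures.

1.42

With standard parallel φ₀ = 27.1°, the equirectangular projection gives x = Rλ cos φ₀, y = Rφ, so h = 1 and k = cos 27.1° / cos φ.
Areal scale at 54.6°: h·k = 1.000 × 1.537 = 1.537.
Areal scale at 34.7°: h·k = 1.000 × 1.083 = 1.083.
Ratio = 1.537/1.083 ≈ 1.42.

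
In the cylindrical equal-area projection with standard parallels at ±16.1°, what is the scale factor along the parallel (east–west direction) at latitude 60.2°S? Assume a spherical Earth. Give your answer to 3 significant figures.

1.93

For cylindrical equal-area with standard parallel φ₀, h = cos φ / cos φ₀ and k = cos φ₀ / cos φ, so h·k = 1.
k = cos 16.1° / cos 60.2° = 0.9608/0.4970 = 1.933.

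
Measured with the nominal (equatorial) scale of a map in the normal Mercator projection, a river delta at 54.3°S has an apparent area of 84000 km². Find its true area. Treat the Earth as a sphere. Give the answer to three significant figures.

28600 km²

For Mercator, h = k = sec φ (a conformal cylindrical projection has a single point scale, 1/cos φ).
Areal scale = k² = sec²φ = 1/cos²(54.3°) = 1/0.5835² = 2.937.
True area = apparent / (areal scale) = 84000 / 2.937 ≈ 28600 km².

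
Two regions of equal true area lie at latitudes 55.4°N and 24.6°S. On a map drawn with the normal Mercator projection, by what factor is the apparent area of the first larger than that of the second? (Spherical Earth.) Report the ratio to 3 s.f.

2.56

Mercator is conformal with k = sec φ, so areal scale = k² = sec²φ.
At 55.4°: sec²(55.4°) = 1/0.5678² = 3.101.
At 24.6°: sec²(24.6°) = 1/0.9092² = 1.210.
Ratio = 3.101/1.210 = cos²(24.6°)/cos²(55.4°) ≈ 2.56.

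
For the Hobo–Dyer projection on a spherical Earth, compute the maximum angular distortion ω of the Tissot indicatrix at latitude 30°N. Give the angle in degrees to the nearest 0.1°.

Hobo–Dyer is a cylindrical equal-area projection with standard parallels at ±37.5°. A cylindrical equal-area projection with standard parallel φ₀ has meridian scale h = cos φ / cos φ₀ and parallel scale k = cos φ₀ / cos φ (so areas are preserved, h·k = 1).
At 30°: h = 1.092, k = 0.9161; principal scales a = 1.092, b = 0.9161.
sin(ω/2) = (a − b)/(a + b) = 0.1755/2.008 = 0.08742, so ω = 2 arcsin(0.08742) ≈ 10.0°.

10.0°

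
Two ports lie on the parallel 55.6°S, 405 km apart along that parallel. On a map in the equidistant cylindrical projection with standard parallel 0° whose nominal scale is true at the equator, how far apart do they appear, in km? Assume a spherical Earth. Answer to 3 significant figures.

717 km

For the equirectangular projection with φ₀ = 0 (plate carrée), h = 1 along meridians and k = sec φ along parallels.
Along the parallel, k = sec 55.6° = 1/0.5650 = 1.770.
Map distance = 405 × 1.770 ≈ 717 km.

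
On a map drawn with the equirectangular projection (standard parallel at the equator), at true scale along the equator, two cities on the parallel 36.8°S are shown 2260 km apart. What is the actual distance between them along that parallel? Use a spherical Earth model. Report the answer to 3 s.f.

In the plate carrée (x = Rλ, y = Rφ), meridians are true-scale (h = 1) and parallels are stretched by k = sec φ.
Along the parallel at 36.8°, map distances are exaggerated by k = sec 36.8° = 1.249.
True distance = 2260 / 1.249 = 2260 × cos 36.8° ≈ 1810 km.

1810 km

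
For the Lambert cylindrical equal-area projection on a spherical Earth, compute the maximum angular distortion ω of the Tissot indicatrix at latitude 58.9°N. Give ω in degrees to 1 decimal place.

The Lambert cylindrical equal-area projection is the cylindrical equal-area projection with its standard parallel at the equator (φ₀ = 0). For cylindrical equal-area with standard parallel φ₀, h = cos φ / cos φ₀ and k = cos φ₀ / cos φ, so h·k = 1.
At 58.9°: h = 0.5165, k = 1.936; principal scales a = 1.936, b = 0.5165.
sin(ω/2) = (a − b)/(a + b) = 1.419/2.453 = 0.5788, so ω = 2 arcsin(0.5788) ≈ 70.7°.

70.7°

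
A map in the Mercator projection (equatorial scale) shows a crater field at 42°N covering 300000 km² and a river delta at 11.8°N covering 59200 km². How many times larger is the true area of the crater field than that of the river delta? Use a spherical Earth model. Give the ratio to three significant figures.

Mercator's areal exaggeration is sec²φ; hence true area = (apparent area) · cos²φ.
True area of crater field: 300000 × cos²(42°) = 300000 × 0.5523 = 165700 km².
True area of river delta: 59200 × cos²(11.8°) = 59200 × 0.9582 = 56720 km².
Ratio = 165700 / 56720 ≈ 2.92.

2.92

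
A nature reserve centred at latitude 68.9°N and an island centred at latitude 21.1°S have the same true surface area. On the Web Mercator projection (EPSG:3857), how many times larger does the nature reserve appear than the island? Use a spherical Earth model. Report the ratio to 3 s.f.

6.72

Mercator areal scale is sec²φ.
At 68.9°: sec²(68.9°) = 1/0.3600² = 7.716.
At 21.1°: sec²(21.1°) = 1/0.9330² = 1.149.
Ratio = 7.716/1.149 = cos²(21.1°)/cos²(68.9°) ≈ 6.72.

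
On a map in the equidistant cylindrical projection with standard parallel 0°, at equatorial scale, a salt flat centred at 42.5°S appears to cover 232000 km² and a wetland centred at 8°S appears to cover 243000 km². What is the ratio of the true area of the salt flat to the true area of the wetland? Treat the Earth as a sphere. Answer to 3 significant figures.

On the plate carrée, areal scale = h·k = 1 × sec φ, so true area = apparent × cos φ.
True area of salt flat: 232000 × cos(42.5°) = 232000 × 0.7373 = 171000 km².
True area of wetland: 243000 × cos(8°) = 243000 × 0.9903 = 240600 km².
Ratio = 171000 / 240600 ≈ 0.711.

0.711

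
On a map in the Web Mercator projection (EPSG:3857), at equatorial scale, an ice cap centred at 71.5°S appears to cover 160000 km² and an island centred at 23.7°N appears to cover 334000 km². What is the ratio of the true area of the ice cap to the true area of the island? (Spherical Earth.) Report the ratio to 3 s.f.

0.0575

Mercator's areal exaggeration is sec²φ; hence true area = (apparent area) · cos²φ.
True area of ice cap: 160000 × cos²(71.5°) = 160000 × 0.1007 = 16110 km².
True area of island: 334000 × cos²(23.7°) = 334000 × 0.8384 = 280000 km².
Ratio = 16110 / 280000 ≈ 0.0575.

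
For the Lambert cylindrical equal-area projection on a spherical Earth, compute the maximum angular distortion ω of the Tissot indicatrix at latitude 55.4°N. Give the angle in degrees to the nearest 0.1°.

61.6°

The Lambert cylindrical equal-area projection is the cylindrical equal-area projection with its standard parallel at the equator (φ₀ = 0). For cylindrical equal-area with standard parallel φ₀, h = cos φ / cos φ₀ and k = cos φ₀ / cos φ, so h·k = 1.
At 55.4°: h = 0.5678, k = 1.761; principal scales a = 1.761, b = 0.5678.
sin(ω/2) = (a − b)/(a + b) = 1.193/2.329 = 0.5123, so ω = 2 arcsin(0.5123) ≈ 61.6°.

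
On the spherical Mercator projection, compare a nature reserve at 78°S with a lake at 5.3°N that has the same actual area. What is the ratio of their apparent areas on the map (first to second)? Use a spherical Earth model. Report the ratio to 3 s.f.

22.9

Mercator areal scale is sec²φ.
At 78°: sec²(78°) = 1/0.2079² = 23.13.
At 5.3°: sec²(5.3°) = 1/0.9957² = 1.009.
Ratio = 23.13/1.009 = cos²(5.3°)/cos²(78°) ≈ 22.9.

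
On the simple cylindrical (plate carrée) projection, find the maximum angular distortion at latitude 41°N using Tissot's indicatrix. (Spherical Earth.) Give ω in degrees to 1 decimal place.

16.1°

Plate carrée maps x = Rλ, y = Rφ. The meridian scale is h = 1 and the parallel scale is k = 1/cos φ = sec φ.
At 41°: h = 1.000, k = 1.325; principal scales a = 1.325, b = 1.000.
sin(ω/2) = (a − b)/(a + b) = 0.3250/2.325 = 0.1398, so ω = 2 arcsin(0.1398) ≈ 16.1°.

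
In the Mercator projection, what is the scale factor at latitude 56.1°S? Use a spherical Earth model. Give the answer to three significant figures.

1.79

The Mercator projection is conformal; its linear scale factor is the same in every direction and equals sec φ = 1/cos φ.
k = 1/cos 56.1° = 1/0.5577 = 1.793.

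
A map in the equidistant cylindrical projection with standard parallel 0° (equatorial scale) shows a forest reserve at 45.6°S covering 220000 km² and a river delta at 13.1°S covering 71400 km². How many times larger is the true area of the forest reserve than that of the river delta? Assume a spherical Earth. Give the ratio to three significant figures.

2.21

On the plate carrée, areal scale = h·k = 1 × sec φ, so true area = apparent × cos φ.
True area of forest reserve: 220000 × cos(45.6°) = 220000 × 0.6997 = 153900 km².
True area of river delta: 71400 × cos(13.1°) = 71400 × 0.9740 = 69540 km².
Ratio = 153900 / 69540 ≈ 2.21.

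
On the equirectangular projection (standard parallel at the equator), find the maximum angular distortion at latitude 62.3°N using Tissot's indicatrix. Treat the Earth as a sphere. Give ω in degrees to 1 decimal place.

For the equirectangular projection with φ₀ = 0 (plate carrée), h = 1 along meridians and k = sec φ along parallels.
At 62.3°: h = 1.000, k = 2.151; principal scales a = 2.151, b = 1.000.
sin(ω/2) = (a − b)/(a + b) = 1.151/3.151 = 0.3653, so ω = 2 arcsin(0.3653) ≈ 42.9°.

42.9°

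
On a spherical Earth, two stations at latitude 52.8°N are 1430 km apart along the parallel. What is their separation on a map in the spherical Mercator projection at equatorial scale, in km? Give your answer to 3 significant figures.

The Mercator projection is conformal; its linear scale factor is the same in every direction and equals sec φ = 1/cos φ.
Along the parallel, k = sec 52.8° = 1/0.6046 = 1.654.
Map distance = 1430 × 1.654 ≈ 2370 km.

2370 km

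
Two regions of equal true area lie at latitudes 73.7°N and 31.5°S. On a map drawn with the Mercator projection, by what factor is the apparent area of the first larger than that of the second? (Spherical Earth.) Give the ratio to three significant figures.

Mercator areal scale is sec²φ.
At 73.7°: sec²(73.7°) = 1/0.2807² = 12.69.
At 31.5°: sec²(31.5°) = 1/0.8526² = 1.376.
Ratio = 12.69/1.376 = cos²(31.5°)/cos²(73.7°) ≈ 9.23.

9.23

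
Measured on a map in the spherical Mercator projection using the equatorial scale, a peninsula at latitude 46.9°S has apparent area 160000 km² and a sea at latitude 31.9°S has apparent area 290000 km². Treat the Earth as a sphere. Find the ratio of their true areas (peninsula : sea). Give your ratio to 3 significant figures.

On Mercator the areal scale is sec²φ, so true area = apparent × cos²φ.
True area of peninsula: 160000 × cos²(46.9°) = 160000 × 0.4669 = 74700 km².
True area of sea: 290000 × cos²(31.9°) = 290000 × 0.7208 = 209000 km².
Ratio = 74700 / 209000 ≈ 0.357.

0.357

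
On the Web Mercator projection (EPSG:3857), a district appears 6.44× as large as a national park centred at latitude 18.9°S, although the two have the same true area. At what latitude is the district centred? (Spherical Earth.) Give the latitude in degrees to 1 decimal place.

For equal true areas on Mercator, apparent areas scale as sec²φ, so the ratio is cos²φ₂ / cos²φ₁.
cos²φ₂ / cos²φ₁ = 6.44  ⇒  cos φ₁ = cos 18.9° / √6.44 = 0.9461/2.538 = 0.3728.
φ₁ = arccos(0.3728) ≈ 68.1°.

68.1°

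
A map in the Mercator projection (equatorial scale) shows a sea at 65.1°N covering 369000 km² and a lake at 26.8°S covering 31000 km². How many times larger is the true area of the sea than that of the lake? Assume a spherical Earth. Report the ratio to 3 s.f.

2.65

On Mercator the areal scale is sec²φ, so true area = apparent × cos²φ.
True area of sea: 369000 × cos²(65.1°) = 369000 × 0.1773 = 65410 km².
True area of lake: 31000 × cos²(26.8°) = 31000 × 0.7967 = 24700 km².
Ratio = 65410 / 24700 ≈ 2.65.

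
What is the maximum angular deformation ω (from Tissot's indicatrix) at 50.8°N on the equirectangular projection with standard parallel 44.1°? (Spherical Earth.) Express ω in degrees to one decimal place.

The equidistant cylindrical projection with φ₀ = 44.1° has h = 1 (meridians true) and k = cos φ₀ / cos φ along parallels.
At 50.8°: h = 1.000, k = 1.136; principal scales a = 1.136, b = 1.000.
sin(ω/2) = (a − b)/(a + b) = 0.1362/2.136 = 0.06377, so ω = 2 arcsin(0.06377) ≈ 7.3°.

7.3°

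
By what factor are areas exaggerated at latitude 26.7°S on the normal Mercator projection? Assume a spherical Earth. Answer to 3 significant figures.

The Mercator projection is conformal; its linear scale factor is the same in every direction and equals sec φ = 1/cos φ.
Areal scale = k² = sec²φ = 1/cos²(26.7°) = 1/0.8934² = 1.253.

1.25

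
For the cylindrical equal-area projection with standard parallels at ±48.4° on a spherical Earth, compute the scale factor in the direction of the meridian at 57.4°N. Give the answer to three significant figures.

A cylindrical equal-area projection with standard parallel φ₀ has meridian scale h = cos φ / cos φ₀ and parallel scale k = cos φ₀ / cos φ (so areas are preserved, h·k = 1).
h = cos 57.4° / cos 48.4° = 0.5388/0.6639 = 0.8115.

0.811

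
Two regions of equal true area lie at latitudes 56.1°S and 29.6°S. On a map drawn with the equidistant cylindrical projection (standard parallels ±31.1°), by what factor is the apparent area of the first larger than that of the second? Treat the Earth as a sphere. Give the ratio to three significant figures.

1.56

The equidistant cylindrical projection with φ₀ = 31.1° has h = 1 (meridians true) and k = cos φ₀ / cos φ along parallels.
Areal scale at 56.1°: h·k = 1.000 × 1.535 = 1.535.
Areal scale at 29.6°: h·k = 1.000 × 0.9848 = 0.9848.
Ratio = 1.535/0.9848 ≈ 1.56.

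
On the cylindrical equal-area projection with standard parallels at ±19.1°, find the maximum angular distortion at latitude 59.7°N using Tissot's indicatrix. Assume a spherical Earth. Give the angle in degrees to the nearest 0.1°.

67.6°

For cylindrical equal-area with standard parallel φ₀, h = cos φ / cos φ₀ and k = cos φ₀ / cos φ, so h·k = 1.
At 59.7°: h = 0.5339, k = 1.873; principal scales a = 1.873, b = 0.5339.
sin(ω/2) = (a − b)/(a + b) = 1.339/2.407 = 0.5563, so ω = 2 arcsin(0.5563) ≈ 67.6°.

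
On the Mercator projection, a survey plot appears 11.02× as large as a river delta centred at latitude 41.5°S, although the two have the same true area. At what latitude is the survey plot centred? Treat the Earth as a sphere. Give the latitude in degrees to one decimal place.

For equal true areas on Mercator, apparent areas scale as sec²φ, so the ratio is cos²φ₂ / cos²φ₁.
cos²φ₂ / cos²φ₁ = 11.02  ⇒  cos φ₁ = cos 41.5° / √11.02 = 0.7490/3.320 = 0.2256.
φ₁ = arccos(0.2256) ≈ 77.0°.

77.0°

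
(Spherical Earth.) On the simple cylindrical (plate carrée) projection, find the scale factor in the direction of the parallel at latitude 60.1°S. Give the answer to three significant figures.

2.01

In the plate carrée (x = Rλ, y = Rφ), meridians are true-scale (h = 1) and parallels are stretched by k = sec φ.
k = 1/cos 60.1° = 1/0.4985 = 2.006.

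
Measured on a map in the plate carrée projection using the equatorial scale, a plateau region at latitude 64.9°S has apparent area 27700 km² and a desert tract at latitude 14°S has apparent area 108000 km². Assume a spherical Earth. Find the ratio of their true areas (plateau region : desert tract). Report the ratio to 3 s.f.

0.112

On the plate carrée, areal scale = h·k = 1 × sec φ, so true area = apparent × cos φ.
True area of plateau region: 27700 × cos(64.9°) = 27700 × 0.4242 = 11750 km².
True area of desert tract: 108000 × cos(14°) = 108000 × 0.9703 = 104800 km².
Ratio = 11750 / 104800 ≈ 0.112.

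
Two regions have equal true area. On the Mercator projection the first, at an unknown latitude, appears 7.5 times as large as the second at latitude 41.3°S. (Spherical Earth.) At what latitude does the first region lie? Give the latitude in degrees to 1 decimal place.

74.1°

For equal true areas on Mercator, apparent areas scale as sec²φ, so the ratio is cos²φ₂ / cos²φ₁.
cos²φ₂ / cos²φ₁ = 7.5  ⇒  cos φ₁ = cos 41.3° / √7.5 = 0.7513/2.739 = 0.2743.
φ₁ = arccos(0.2743) ≈ 74.1°.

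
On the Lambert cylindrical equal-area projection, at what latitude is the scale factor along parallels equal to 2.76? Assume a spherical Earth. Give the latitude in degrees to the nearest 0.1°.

68.8°

The Lambert cylindrical equal-area projection is the cylindrical equal-area projection with its standard parallel at the equator (φ₀ = 0). A cylindrical equal-area projection with standard parallel φ₀ has meridian scale h = cos φ / cos φ₀ and parallel scale k = cos φ₀ / cos φ (so areas are preserved, h·k = 1).
k = cos φ₀ / cos φ = 2.76  ⇒  cos φ = cos 0° / 2.76 = 0.3623.
φ = arccos(0.3623) ≈ 68.8°.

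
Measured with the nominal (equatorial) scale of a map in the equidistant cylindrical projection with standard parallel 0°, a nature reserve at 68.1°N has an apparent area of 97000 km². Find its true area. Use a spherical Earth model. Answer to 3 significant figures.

36200 km²

For the equirectangular projection with φ₀ = 0 (plate carrée), h = 1 along meridians and k = sec φ along parallels.
Areal scale = h·k = 1 × sec φ; at 68.1°, h = 1.000, k = 2.681, so h·k = 2.681.
True area = apparent / (areal scale) = 97000 / 2.681 ≈ 36200 km².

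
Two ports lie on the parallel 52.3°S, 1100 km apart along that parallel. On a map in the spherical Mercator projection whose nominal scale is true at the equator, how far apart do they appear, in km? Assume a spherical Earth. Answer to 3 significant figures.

For Mercator, h = k = sec φ (a conformal cylindrical projection has a single point scale, 1/cos φ).
Along the parallel, k = sec 52.3° = 1/0.6115 = 1.635.
Map distance = 1100 × 1.635 ≈ 1800 km.

1800 km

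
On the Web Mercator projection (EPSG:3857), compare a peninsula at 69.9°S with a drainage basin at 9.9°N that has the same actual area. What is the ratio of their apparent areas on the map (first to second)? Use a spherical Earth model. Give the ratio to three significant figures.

8.22

Mercator areal scale is sec²φ.
At 69.9°: sec²(69.9°) = 1/0.3437² = 8.467.
At 9.9°: sec²(9.9°) = 1/0.9851² = 1.030.
Ratio = 8.467/1.030 = cos²(9.9°)/cos²(69.9°) ≈ 8.22.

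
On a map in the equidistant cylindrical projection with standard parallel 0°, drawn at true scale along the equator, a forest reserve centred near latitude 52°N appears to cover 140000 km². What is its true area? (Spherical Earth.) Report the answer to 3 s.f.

86200 km²

For the equirectangular projection with φ₀ = 0 (plate carrée), h = 1 along meridians and k = sec φ along parallels.
Areal scale = h·k = 1 × sec φ; at 52°, h = 1.000, k = 1.624, so h·k = 1.624.
True area = apparent / (areal scale) = 140000 / 1.624 ≈ 86200 km².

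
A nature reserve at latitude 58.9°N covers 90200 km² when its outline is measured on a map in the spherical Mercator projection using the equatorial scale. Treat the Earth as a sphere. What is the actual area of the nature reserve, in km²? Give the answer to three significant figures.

Mercator is conformal, so the point scale is isotropic: h = k = sec φ = 1/cos φ.
Areal scale = k² = sec²φ = 1/cos²(58.9°) = 1/0.5165² = 3.748.
True area = apparent / (areal scale) = 90200 / 3.748 ≈ 24100 km².

24100 km²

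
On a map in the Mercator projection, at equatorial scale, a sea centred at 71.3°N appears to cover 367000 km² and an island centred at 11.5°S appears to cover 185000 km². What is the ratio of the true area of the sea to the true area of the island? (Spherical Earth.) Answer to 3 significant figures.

Mercator's areal exaggeration is sec²φ; hence true area = (apparent area) · cos²φ.
True area of sea: 367000 × cos²(71.3°) = 367000 × 0.1028 = 37720 km².
True area of island: 185000 × cos²(11.5°) = 185000 × 0.9603 = 177600 km².
Ratio = 37720 / 177600 ≈ 0.212.

0.212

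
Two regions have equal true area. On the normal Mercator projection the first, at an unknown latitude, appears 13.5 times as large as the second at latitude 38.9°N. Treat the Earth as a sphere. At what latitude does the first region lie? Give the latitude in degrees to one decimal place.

77.8°

For equal true areas on Mercator, apparent areas scale as sec²φ, so the ratio is cos²φ₂ / cos²φ₁.
cos²φ₂ / cos²φ₁ = 13.5  ⇒  cos φ₁ = cos 38.9° / √13.5 = 0.7782/3.674 = 0.2118.
φ₁ = arccos(0.2118) ≈ 77.8°.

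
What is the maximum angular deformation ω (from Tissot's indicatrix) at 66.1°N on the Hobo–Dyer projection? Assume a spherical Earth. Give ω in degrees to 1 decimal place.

71.8°

Hobo–Dyer is a cylindrical equal-area projection with standard parallels at ±37.5°. A cylindrical equal-area projection with standard parallel φ₀ has meridian scale h = cos φ / cos φ₀ and parallel scale k = cos φ₀ / cos φ (so areas are preserved, h·k = 1).
At 66.1°: h = 0.5107, k = 1.958; principal scales a = 1.958, b = 0.5107.
sin(ω/2) = (a − b)/(a + b) = 1.448/2.469 = 0.5863, so ω = 2 arcsin(0.5863) ≈ 71.8°.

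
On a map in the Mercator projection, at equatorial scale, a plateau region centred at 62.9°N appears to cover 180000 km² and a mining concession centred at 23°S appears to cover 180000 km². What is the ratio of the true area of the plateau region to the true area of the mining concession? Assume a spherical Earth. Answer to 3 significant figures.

Since Mercator area scale is 1/cos²φ, the true area equals the apparent area multiplied by cos²φ.
True area of plateau region: 180000 × cos²(62.9°) = 180000 × 0.2075 = 37350 km².
True area of mining concession: 180000 × cos²(23°) = 180000 × 0.8473 = 152500 km².
Ratio = 37350 / 152500 ≈ 0.245.

0.245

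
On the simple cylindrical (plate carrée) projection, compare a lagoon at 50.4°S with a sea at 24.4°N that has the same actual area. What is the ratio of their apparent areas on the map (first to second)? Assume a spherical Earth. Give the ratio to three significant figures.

1.43

In the plate carrée (x = Rλ, y = Rφ), meridians are true-scale (h = 1) and parallels are stretched by k = sec φ.
Areal scale at 50.4°: h·k = 1.000 × 1.569 = 1.569.
Areal scale at 24.4°: h·k = 1.000 × 1.098 = 1.098.
Ratio = 1.569/1.098 ≈ 1.43.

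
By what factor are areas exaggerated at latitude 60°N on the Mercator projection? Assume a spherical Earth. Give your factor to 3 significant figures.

Mercator is conformal, so the point scale is isotropic: h = k = sec φ = 1/cos φ.
Areal scale = k² = sec²φ = 1/cos²(60°) = 1/0.5000² = 4.000.

4.00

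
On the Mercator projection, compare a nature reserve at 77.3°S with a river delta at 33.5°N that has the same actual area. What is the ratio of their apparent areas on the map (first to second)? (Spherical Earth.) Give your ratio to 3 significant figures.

14.4

On Mercator, area is exaggerated by sec²φ = 1/cos²φ.
At 77.3°: sec²(77.3°) = 1/0.2198² = 20.69.
At 33.5°: sec²(33.5°) = 1/0.8339² = 1.438.
Ratio = 20.69/1.438 = cos²(33.5°)/cos²(77.3°) ≈ 14.4.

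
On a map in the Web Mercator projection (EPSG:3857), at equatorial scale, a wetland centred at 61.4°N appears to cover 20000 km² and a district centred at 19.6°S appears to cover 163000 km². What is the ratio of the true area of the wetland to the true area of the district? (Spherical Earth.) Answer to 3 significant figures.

On Mercator the areal scale is sec²φ, so true area = apparent × cos²φ.
True area of wetland: 20000 × cos²(61.4°) = 20000 × 0.2291 = 4583 km².
True area of district: 163000 × cos²(19.6°) = 163000 × 0.8875 = 144700 km².
Ratio = 4583 / 144700 ≈ 0.0317.

0.0317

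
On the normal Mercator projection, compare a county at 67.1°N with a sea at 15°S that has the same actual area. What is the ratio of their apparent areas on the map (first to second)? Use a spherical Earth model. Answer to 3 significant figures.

6.16

Mercator is conformal with k = sec φ, so areal scale = k² = sec²φ.
At 67.1°: sec²(67.1°) = 1/0.3891² = 6.604.
At 15°: sec²(15°) = 1/0.9659² = 1.072.
Ratio = 6.604/1.072 = cos²(15°)/cos²(67.1°) ≈ 6.16.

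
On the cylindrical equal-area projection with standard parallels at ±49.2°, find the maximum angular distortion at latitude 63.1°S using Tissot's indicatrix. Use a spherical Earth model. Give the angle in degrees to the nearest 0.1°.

41.2°

A cylindrical equal-area projection with standard parallel φ₀ has meridian scale h = cos φ / cos φ₀ and parallel scale k = cos φ₀ / cos φ (so areas are preserved, h·k = 1).
At 63.1°: h = 0.6924, k = 1.444; principal scales a = 1.444, b = 0.6924.
sin(ω/2) = (a − b)/(a + b) = 0.7518/2.137 = 0.3519, so ω = 2 arcsin(0.3519) ≈ 41.2°.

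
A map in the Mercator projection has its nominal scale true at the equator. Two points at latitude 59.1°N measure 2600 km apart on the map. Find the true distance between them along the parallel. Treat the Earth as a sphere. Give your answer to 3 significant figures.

For Mercator, h = k = sec φ (a conformal cylindrical projection has a single point scale, 1/cos φ).
Along the parallel at 59.1°, map distances are exaggerated by k = sec 59.1° = 1.947.
True distance = 2600 / 1.947 = 2600 × cos 59.1° ≈ 1340 km.

1340 km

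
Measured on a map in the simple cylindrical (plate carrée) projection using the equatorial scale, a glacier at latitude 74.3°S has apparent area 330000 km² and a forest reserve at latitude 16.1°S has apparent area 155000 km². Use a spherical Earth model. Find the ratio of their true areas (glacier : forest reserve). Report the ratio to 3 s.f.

0.600

Plate carrée has h = 1 and k = sec φ, giving areal scale sec φ; true area = (apparent area) · cos φ.
True area of glacier: 330000 × cos(74.3°) = 330000 × 0.2706 = 89300 km².
True area of forest reserve: 155000 × cos(16.1°) = 155000 × 0.9608 = 148900 km².
Ratio = 89300 / 148900 ≈ 0.600.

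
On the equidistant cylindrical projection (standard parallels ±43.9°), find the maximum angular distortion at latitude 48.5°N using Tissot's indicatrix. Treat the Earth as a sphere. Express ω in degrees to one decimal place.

In the equirectangular projection with standard parallel φ₀ = 43.9° (x = Rλ cos φ₀, y = Rφ), meridians are true-scale (h = 1) and the parallel scale is k = cos φ₀ / cos φ.
At 48.5°: h = 1.000, k = 1.087; principal scales a = 1.087, b = 1.000.
sin(ω/2) = (a − b)/(a + b) = 0.08743/2.087 = 0.04188, so ω = 2 arcsin(0.04188) ≈ 4.8°.

4.8°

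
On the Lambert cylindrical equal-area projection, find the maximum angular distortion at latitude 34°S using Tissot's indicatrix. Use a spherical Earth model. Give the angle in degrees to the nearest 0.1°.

21.4°

The Lambert cylindrical equal-area projection is the cylindrical equal-area projection with its standard parallel at the equator (φ₀ = 0). Cylindrical equal-area (φ₀ = 0°): h = cos φ / cos 0° along meridians, k = cos 0° / cos φ along parallels; h·k = 1.
At 34°: h = 0.8290, k = 1.206; principal scales a = 1.206, b = 0.8290.
sin(ω/2) = (a − b)/(a + b) = 0.3772/2.035 = 0.1853, so ω = 2 arcsin(0.1853) ≈ 21.4°.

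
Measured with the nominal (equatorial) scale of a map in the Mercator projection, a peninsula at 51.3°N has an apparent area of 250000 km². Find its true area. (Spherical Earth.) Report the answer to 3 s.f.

Mercator is conformal, so the point scale is isotropic: h = k = sec φ = 1/cos φ.
Areal scale = k² = sec²φ = 1/cos²(51.3°) = 1/0.6252² = 2.558.
True area = apparent / (areal scale) = 250000 / 2.558 ≈ 97700 km².

97700 km²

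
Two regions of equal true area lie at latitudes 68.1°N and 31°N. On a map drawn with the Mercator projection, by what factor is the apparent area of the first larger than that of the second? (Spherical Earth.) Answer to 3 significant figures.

On Mercator, area is exaggerated by sec²φ = 1/cos²φ.
At 68.1°: sec²(68.1°) = 1/0.3730² = 7.188.
At 31°: sec²(31°) = 1/0.8572² = 1.361.
Ratio = 7.188/1.361 = cos²(31°)/cos²(68.1°) ≈ 5.28.

5.28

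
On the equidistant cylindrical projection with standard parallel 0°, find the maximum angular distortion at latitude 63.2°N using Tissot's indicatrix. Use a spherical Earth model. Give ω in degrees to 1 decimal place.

For the equirectangular projection with φ₀ = 0 (plate carrée), h = 1 along meridians and k = sec φ along parallels.
At 63.2°: h = 1.000, k = 2.218; principal scales a = 2.218, b = 1.000.
sin(ω/2) = (a − b)/(a + b) = 1.218/3.218 = 0.3785, so ω = 2 arcsin(0.3785) ≈ 44.5°.

44.5°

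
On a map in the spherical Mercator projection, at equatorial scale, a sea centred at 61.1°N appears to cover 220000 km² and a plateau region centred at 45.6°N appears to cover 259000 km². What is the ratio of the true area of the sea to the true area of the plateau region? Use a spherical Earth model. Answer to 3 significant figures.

On Mercator the areal scale is sec²φ, so true area = apparent × cos²φ.
True area of sea: 220000 × cos²(61.1°) = 220000 × 0.2336 = 51380 km².
True area of plateau region: 259000 × cos²(45.6°) = 259000 × 0.4895 = 126800 km².
Ratio = 51380 / 126800 ≈ 0.405.

0.405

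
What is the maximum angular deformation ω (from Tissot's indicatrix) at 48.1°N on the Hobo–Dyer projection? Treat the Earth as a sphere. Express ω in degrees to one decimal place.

Hobo–Dyer is a cylindrical equal-area projection with standard parallels at ±37.5°. Cylindrical equal-area (φ₀ = 37.5°): h = cos φ / cos 37.5° along meridians, k = cos 37.5° / cos φ along parallels; h·k = 1.
At 48.1°: h = 0.8418, k = 1.188; principal scales a = 1.188, b = 0.8418.
sin(ω/2) = (a − b)/(a + b) = 0.3462/2.030 = 0.1705, so ω = 2 arcsin(0.1705) ≈ 19.6°.

19.6°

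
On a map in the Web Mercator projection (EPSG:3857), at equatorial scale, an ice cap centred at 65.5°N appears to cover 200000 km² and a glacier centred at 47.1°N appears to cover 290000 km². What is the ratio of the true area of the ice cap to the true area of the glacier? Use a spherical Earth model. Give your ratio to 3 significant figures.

Since Mercator area scale is 1/cos²φ, the true area equals the apparent area multiplied by cos²φ.
True area of ice cap: 200000 × cos²(65.5°) = 200000 × 0.1720 = 34390 km².
True area of glacier: 290000 × cos²(47.1°) = 290000 × 0.4634 = 134400 km².
Ratio = 34390 / 134400 ≈ 0.256.

0.256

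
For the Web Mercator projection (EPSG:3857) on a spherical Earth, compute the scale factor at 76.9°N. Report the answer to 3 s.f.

4.41

For Mercator, h = k = sec φ (a conformal cylindrical projection has a single point scale, 1/cos φ).
k = 1/cos 76.9° = 1/0.2267 = 4.412.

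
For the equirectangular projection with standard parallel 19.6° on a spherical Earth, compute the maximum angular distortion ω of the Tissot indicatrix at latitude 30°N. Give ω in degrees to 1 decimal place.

In the equirectangular projection with standard parallel φ₀ = 19.6° (x = Rλ cos φ₀, y = Rφ), meridians are true-scale (h = 1) and the parallel scale is k = cos φ₀ / cos φ.
At 30°: h = 1.000, k = 1.088; principal scales a = 1.088, b = 1.000.
sin(ω/2) = (a − b)/(a + b) = 0.08779/2.088 = 0.04205, so ω = 2 arcsin(0.04205) ≈ 4.8°.

4.8°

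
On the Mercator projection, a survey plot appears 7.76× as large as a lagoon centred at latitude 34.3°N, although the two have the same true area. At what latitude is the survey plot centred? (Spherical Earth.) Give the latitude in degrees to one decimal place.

On Mercator, (apparent₁)/(apparent₂) = sec²φ₁ / sec²φ₂ when true areas are equal.
cos²φ₂ / cos²φ₁ = 7.76  ⇒  cos φ₁ = cos 34.3° / √7.76 = 0.8261/2.786 = 0.2966.
φ₁ = arccos(0.2966) ≈ 72.7°.

72.7°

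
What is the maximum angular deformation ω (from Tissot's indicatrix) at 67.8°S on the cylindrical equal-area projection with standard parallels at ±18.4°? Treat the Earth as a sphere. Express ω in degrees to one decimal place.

93.2°

Cylindrical equal-area (φ₀ = 18.4°): h = cos φ / cos 18.4° along meridians, k = cos 18.4° / cos φ along parallels; h·k = 1.
At 67.8°: h = 0.3982, k = 2.511; principal scales a = 2.511, b = 0.3982.
sin(ω/2) = (a − b)/(a + b) = 2.113/2.910 = 0.7263, so ω = 2 arcsin(0.7263) ≈ 93.2°.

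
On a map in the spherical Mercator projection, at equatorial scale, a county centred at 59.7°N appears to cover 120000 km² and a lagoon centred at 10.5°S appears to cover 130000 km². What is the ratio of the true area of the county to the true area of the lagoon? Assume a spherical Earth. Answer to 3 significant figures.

0.243

Mercator's areal exaggeration is sec²φ; hence true area = (apparent area) · cos²φ.
True area of county: 120000 × cos²(59.7°) = 120000 × 0.2545 = 30550 km².
True area of lagoon: 130000 × cos²(10.5°) = 130000 × 0.9668 = 125700 km².
Ratio = 30550 / 125700 ≈ 0.243.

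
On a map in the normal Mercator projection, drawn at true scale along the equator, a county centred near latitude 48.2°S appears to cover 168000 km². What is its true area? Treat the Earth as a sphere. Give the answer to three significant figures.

74600 km²

Mercator is conformal, so the point scale is isotropic: h = k = sec φ = 1/cos φ.
Areal scale = k² = sec²φ = 1/cos²(48.2°) = 1/0.6665² = 2.251.
True area = apparent / (areal scale) = 168000 / 2.251 ≈ 74600 km².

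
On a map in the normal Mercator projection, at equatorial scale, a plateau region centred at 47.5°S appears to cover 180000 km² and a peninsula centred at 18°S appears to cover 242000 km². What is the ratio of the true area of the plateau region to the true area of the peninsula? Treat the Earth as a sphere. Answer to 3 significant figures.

0.375

Mercator's areal exaggeration is sec²φ; hence true area = (apparent area) · cos²φ.
True area of plateau region: 180000 × cos²(47.5°) = 180000 × 0.4564 = 82160 km².
True area of peninsula: 242000 × cos²(18°) = 242000 × 0.9045 = 218900 km².
Ratio = 82160 / 218900 ≈ 0.375.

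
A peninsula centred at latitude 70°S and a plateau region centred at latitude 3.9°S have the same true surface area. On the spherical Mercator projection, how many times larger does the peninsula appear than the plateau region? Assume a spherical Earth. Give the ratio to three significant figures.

Mercator is conformal with k = sec φ, so areal scale = k² = sec²φ.
At 70°: sec²(70°) = 1/0.3420² = 8.549.
At 3.9°: sec²(3.9°) = 1/0.9977² = 1.005.
Ratio = 8.549/1.005 = cos²(3.9°)/cos²(70°) ≈ 8.51.

8.51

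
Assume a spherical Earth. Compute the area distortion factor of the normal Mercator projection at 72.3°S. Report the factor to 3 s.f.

10.8

Mercator is conformal, so the point scale is isotropic: h = k = sec φ = 1/cos φ.
Areal scale = k² = sec²φ = 1/cos²(72.3°) = 1/0.3040² = 10.82.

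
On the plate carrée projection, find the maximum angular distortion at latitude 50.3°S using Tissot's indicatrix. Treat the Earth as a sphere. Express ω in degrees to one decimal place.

25.5°

In the plate carrée (x = Rλ, y = Rφ), meridians are true-scale (h = 1) and parallels are stretched by k = sec φ.
At 50.3°: h = 1.000, k = 1.566; principal scales a = 1.566, b = 1.000.
sin(ω/2) = (a − b)/(a + b) = 0.5655/2.566 = 0.2204, so ω = 2 arcsin(0.2204) ≈ 25.5°.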